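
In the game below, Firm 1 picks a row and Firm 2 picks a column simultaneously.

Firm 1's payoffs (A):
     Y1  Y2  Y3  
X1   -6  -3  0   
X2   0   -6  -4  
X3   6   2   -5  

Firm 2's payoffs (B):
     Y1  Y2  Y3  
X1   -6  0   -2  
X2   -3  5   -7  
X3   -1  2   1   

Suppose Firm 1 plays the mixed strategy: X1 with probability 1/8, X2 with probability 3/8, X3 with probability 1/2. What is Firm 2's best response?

Firm 2's best reply maximizes expected payoff against the mix.
Y1: (1/8)·(-6) + (3/8)·(-3) + (1/2)·(-1) = -19/8
Y2: (1/8)·0 + (3/8)·5 + (1/2)·2 = 23/8
Y3: (1/8)·(-2) + (3/8)·(-7) + (1/2)·1 = -19/8
Highest expected payoff is 23/8, from Y2.

Y2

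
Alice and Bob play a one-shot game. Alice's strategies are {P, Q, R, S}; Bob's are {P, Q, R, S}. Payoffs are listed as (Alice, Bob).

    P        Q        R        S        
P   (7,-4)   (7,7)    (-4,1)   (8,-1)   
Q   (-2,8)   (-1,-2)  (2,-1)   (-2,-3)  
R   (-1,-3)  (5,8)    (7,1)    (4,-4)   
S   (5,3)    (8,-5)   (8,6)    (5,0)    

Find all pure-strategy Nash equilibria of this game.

Find each player's best response to every opponent strategy; NE are the intersections.
Alice's best responses — vs P: P (payoff 7); vs Q: S (payoff 8); vs R: S (payoff 8); vs S: P (payoff 8).
Bob's best responses — vs P: Q (payoff 7); vs Q: P (payoff 8); vs R: Q (payoff 8); vs S: R (payoff 6).
The only mutual best response is (S, R); neither player gains by switching there.

(S, R)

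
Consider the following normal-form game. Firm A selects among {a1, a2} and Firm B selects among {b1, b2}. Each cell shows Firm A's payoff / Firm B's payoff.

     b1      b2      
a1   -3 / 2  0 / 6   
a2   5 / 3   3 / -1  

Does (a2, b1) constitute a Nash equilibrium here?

Holding Firm B at b1: Firm A gets 5 from a2, versus -3 from a1. No profitable deviation for Firm A.
Holding Firm A at a2: Firm B gets 3 from b1, versus -1 from b2. No profitable deviation for Firm B either.

Yes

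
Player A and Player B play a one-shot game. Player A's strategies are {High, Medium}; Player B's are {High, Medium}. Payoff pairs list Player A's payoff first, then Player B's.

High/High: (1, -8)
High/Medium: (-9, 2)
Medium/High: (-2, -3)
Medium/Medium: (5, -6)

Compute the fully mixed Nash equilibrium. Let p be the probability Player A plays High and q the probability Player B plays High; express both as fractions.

p = 3/13, q = 14/17

In a mixed NE each player is indifferent between their pure strategies, so the opponent's mix sets the indifference.
Player B indifferent between High and Medium: p·(-8) + (1−p)·(-3) = p·2 + (1−p)·(-6) ⟹ (-3) + (-5)p = (-6) + 8p ⟹ p = 3/13.
Player A indifferent between High and Medium: q·1 + (1−q)·(-9) = q·(-2) + (1−q)·5 ⟹ (-9) + 10q = 5 + (-7)q ⟹ q = 14/17.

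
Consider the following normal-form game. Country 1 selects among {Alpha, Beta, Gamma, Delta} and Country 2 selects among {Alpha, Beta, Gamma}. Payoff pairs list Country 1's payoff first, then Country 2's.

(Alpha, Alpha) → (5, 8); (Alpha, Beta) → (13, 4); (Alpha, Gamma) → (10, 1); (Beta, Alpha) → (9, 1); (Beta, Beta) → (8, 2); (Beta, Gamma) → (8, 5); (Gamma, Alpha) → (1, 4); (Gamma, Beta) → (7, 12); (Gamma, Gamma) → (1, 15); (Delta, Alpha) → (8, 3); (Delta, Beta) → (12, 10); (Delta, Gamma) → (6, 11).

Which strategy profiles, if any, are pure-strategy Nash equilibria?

A profile is a Nash equilibrium when each player is best-responding to the other.
Country 1's best responses — vs Alpha: Beta (payoff 9); vs Beta: Alpha (payoff 13); vs Gamma: Alpha (payoff 10).
Country 2's best responses — vs Alpha: Alpha (payoff 8); vs Beta: Gamma (payoff 5); vs Gamma: Gamma (payoff 15); vs Delta: Gamma (payoff 11).
No cell has both players best-responding. For instance, Country 1's best reply to Gamma is Alpha, but against Alpha Country 2 prefers Alpha over Gamma.

None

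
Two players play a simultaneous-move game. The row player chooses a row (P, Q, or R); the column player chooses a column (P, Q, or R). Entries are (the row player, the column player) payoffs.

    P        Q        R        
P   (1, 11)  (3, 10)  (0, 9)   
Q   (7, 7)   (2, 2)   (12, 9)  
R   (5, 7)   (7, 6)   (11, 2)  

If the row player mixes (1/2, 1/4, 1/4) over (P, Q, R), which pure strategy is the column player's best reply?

The column player's best reply maximizes expected payoff against the mix.
P: (1/2)·11 + (1/4)·7 + (1/4)·7 = 9
Q: (1/2)·10 + (1/4)·2 + (1/4)·6 = 7
R: (1/2)·9 + (1/4)·9 + (1/4)·2 = 29/4
Highest expected payoff is 9, from P.

P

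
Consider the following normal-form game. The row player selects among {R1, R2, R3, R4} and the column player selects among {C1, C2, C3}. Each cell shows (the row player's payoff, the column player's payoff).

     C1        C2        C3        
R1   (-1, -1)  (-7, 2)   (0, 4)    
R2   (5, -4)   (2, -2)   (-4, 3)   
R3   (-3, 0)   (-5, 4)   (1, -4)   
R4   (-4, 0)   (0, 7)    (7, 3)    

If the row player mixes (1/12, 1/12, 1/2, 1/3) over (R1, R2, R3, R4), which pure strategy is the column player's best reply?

The column player's best reply maximizes expected payoff against the mix.
C1: (1/12)·(-1) + (1/12)·(-4) + (1/2)·0 + (1/3)·0 = -5/12
C2: (1/12)·2 + (1/12)·(-2) + (1/2)·4 + (1/3)·7 = 13/3
C3: (1/12)·4 + (1/12)·3 + (1/2)·(-4) + (1/3)·3 = -5/12
Highest expected payoff is 13/3, from C2.

C2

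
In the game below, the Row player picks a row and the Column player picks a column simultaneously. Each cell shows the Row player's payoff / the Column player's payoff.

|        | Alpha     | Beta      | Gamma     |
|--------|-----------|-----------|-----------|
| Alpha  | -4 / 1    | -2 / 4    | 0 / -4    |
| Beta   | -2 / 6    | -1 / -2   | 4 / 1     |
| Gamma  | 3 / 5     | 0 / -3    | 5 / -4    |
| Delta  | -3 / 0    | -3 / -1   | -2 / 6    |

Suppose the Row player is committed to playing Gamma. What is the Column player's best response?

Alpha

With the Row player fixed at Gamma, the Column player's payoffs are: Alpha → 5, Beta → -3, Gamma → -4.
The maximum is 5, achieved by Alpha.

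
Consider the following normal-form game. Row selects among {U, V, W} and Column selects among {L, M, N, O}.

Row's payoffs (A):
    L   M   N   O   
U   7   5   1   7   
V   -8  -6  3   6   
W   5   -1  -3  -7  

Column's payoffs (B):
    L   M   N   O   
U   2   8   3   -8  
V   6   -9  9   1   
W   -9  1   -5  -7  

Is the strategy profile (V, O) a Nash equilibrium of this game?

No

Holding Column at O: Row gets 6 from V but could get 7 by switching to U. Row has a profitable deviation.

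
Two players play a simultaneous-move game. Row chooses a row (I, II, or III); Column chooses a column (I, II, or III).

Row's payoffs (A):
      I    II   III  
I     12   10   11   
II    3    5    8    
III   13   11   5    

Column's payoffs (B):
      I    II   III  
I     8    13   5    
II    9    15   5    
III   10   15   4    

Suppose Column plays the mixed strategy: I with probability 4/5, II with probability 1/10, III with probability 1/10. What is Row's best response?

Compute Row's expected payoff from each pure strategy against the given mix.
I: (4/5)·12 + (1/10)·10 + (1/10)·11 = 117/10
II: (4/5)·3 + (1/10)·5 + (1/10)·8 = 37/10
III: (4/5)·13 + (1/10)·11 + (1/10)·5 = 12
Highest expected payoff is 12, from III.

III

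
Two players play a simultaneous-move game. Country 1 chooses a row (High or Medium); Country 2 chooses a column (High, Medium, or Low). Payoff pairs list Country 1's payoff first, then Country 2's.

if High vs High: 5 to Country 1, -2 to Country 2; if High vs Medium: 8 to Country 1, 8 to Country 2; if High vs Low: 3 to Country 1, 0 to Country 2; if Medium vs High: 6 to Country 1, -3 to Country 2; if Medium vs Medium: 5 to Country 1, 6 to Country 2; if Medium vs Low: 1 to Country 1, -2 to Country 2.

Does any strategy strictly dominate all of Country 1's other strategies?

A strategy is strictly dominant if it gives Country 1 a strictly higher payoff than every other strategy, against every choice by the opponent.
High is not dominant: against High, Medium gives 6 > 5.
Medium is not dominant: against Medium, High gives 8 > 5.
No single strategy is best against every opponent action.

None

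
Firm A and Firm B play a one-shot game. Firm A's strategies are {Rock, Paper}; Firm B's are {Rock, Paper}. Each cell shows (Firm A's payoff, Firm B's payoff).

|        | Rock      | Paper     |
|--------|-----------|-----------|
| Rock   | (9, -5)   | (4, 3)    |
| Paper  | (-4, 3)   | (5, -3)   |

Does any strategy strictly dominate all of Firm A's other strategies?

No strictly dominant strategy

A strategy is strictly dominant if it gives Firm A a strictly higher payoff than every other strategy, against every choice by the opponent.
Rock is not dominant: against Paper, Paper gives 5 > 4.
Paper is not dominant: against Rock, Rock gives 9 > -4.
No single strategy is best against every opponent action.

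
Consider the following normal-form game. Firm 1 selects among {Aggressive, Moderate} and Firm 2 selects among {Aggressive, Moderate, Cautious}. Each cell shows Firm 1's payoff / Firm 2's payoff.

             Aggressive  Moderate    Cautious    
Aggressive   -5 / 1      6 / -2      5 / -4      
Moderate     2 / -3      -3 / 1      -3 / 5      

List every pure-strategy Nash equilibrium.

Find each player's best response to every opponent strategy; NE are the intersections.
Firm 1's best responses — vs Aggressive: Moderate (payoff 2); vs Moderate: Aggressive (payoff 6); vs Cautious: Aggressive (payoff 5).
Firm 2's best responses — vs Aggressive: Aggressive (payoff 1); vs Moderate: Cautious (payoff 5).
No cell has both players best-responding. For instance, Firm 1's best reply to Cautious is Aggressive, but against Aggressive Firm 2 prefers Aggressive over Cautious.

None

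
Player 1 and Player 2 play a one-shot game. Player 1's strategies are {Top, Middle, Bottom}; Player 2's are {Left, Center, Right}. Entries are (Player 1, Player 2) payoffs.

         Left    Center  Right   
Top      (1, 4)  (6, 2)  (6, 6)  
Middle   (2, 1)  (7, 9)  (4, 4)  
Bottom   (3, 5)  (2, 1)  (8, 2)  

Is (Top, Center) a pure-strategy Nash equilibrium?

Holding Player 2 at Center: Player 1 gets 6 from Top but could get 7 by switching to Middle. Player 1 has a profitable deviation.

No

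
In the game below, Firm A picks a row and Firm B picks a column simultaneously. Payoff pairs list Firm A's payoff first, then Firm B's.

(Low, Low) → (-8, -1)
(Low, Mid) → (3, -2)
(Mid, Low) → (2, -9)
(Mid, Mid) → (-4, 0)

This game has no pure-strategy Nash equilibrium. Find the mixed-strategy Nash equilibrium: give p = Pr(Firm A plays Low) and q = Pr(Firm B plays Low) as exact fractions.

p = 9/10, q = 7/17

In a mixed NE each player is indifferent between their pure strategies, so the opponent's mix sets the indifference.
Firm B indifferent between Low and Mid: p·(-1) + (1−p)·(-9) = p·(-2) + (1−p)·0 ⟹ (-9) + 8p = 0 + (-2)p ⟹ p = 9/10.
Firm A indifferent between Low and Mid: q·(-8) + (1−q)·3 = q·2 + (1−q)·(-4) ⟹ 3 + (-11)q = (-4) + 6q ⟹ q = 7/17.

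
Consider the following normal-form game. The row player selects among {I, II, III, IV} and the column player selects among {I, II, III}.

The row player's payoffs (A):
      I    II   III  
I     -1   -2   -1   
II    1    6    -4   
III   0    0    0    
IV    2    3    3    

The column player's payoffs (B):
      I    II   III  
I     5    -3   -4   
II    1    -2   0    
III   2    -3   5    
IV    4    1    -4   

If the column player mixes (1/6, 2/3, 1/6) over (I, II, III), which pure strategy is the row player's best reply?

The row player's best reply maximizes expected payoff against the mix.
I: (1/6)·(-1) + (2/3)·(-2) + (1/6)·(-1) = -5/3
II: (1/6)·1 + (2/3)·6 + (1/6)·(-4) = 7/2
III: (1/6)·0 + (2/3)·0 + (1/6)·0 = 0
IV: (1/6)·2 + (2/3)·3 + (1/6)·3 = 17/6
Highest expected payoff is 7/2, from II.

II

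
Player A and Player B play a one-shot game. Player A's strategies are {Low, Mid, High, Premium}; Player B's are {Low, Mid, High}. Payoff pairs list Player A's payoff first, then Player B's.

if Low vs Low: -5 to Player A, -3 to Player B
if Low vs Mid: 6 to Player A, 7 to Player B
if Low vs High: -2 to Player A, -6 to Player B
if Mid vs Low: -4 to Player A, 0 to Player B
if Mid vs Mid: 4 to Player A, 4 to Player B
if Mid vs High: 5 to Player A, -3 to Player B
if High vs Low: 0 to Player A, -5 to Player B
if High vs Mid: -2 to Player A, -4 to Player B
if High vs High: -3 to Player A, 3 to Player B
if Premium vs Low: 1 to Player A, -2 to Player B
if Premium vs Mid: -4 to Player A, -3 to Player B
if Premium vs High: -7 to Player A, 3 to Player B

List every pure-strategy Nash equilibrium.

(Low, Mid)

A profile is a Nash equilibrium when each player is best-responding to the other.
Player A's best responses — vs Low: Premium (payoff 1); vs Mid: Low (payoff 6); vs High: Mid (payoff 5).
Player B's best responses — vs Low: Mid (payoff 7); vs Mid: Mid (payoff 4); vs High: High (payoff 3); vs Premium: High (payoff 3).
The only mutual best response is (Low, Mid); neither player gains by switching there.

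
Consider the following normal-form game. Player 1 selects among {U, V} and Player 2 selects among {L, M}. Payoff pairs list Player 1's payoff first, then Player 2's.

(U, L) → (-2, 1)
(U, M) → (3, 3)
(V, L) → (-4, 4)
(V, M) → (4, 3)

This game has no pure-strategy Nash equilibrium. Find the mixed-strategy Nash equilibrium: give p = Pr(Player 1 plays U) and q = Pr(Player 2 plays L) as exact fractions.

p = 1/3, q = 1/3

Each player's mixing probability is pinned down by making the *other* player indifferent.
Player 2 indifferent between L and M: p·1 + (1−p)·4 = p·3 + (1−p)·3 ⟹ 4 + (-3)p = 3 + 0p ⟹ p = 1/3.
Player 1 indifferent between U and V: q·(-2) + (1−q)·3 = q·(-4) + (1−q)·4 ⟹ 3 + (-5)q = 4 + (-8)q ⟹ q = 1/3.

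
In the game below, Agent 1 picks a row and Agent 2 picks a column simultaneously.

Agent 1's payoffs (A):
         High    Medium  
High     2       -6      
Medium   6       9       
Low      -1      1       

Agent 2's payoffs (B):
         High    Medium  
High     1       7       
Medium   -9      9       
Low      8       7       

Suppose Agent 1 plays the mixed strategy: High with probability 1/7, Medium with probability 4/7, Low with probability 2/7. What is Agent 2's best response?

Medium

Compute Agent 2's expected payoff from each pure strategy against the given mix.
High: (1/7)·1 + (4/7)·(-9) + (2/7)·8 = -19/7
Medium: (1/7)·7 + (4/7)·9 + (2/7)·7 = 57/7
Highest expected payoff is 57/7, from Medium.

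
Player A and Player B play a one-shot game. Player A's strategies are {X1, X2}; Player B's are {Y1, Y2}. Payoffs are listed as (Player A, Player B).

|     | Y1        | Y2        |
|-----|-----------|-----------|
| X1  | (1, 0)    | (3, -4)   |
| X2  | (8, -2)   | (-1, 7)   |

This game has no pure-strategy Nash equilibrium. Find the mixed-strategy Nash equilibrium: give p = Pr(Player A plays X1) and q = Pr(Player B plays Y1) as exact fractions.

In a mixed NE each player is indifferent between their pure strategies, so the opponent's mix sets the indifference.
Player B indifferent between Y1 and Y2: p·0 + (1−p)·(-2) = p·(-4) + (1−p)·7 ⟹ (-2) + 2p = 7 + (-11)p ⟹ p = 9/13.
Player A indifferent between X1 and X2: q·1 + (1−q)·3 = q·8 + (1−q)·(-1) ⟹ 3 + (-2)q = (-1) + 9q ⟹ q = 4/11.

p = 9/13, q = 4/11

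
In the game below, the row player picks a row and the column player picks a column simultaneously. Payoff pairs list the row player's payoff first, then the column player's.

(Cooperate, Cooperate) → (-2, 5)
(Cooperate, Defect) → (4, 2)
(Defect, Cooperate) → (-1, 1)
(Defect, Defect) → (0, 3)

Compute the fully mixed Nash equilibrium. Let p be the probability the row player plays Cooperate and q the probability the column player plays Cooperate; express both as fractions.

In a mixed NE each player is indifferent between their pure strategies, so the opponent's mix sets the indifference.
The column player indifferent between Cooperate and Defect: p·5 + (1−p)·1 = p·2 + (1−p)·3 ⟹ 1 + 4p = 3 + (-1)p ⟹ p = 2/5.
The row player indifferent between Cooperate and Defect: q·(-2) + (1−q)·4 = q·(-1) + (1−q)·0 ⟹ 4 + (-6)q = 0 + (-1)q ⟹ q = 4/5.

p = 2/5, q = 4/5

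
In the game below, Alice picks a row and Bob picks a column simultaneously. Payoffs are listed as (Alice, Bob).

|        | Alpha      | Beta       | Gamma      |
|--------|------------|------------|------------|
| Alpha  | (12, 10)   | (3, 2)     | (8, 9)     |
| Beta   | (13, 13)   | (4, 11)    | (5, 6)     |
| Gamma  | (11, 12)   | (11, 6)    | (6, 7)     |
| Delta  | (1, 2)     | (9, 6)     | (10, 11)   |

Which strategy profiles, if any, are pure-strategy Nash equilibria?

(Beta, Alpha) and (Delta, Gamma)

Find each player's best response to every opponent strategy; NE are the intersections.
Alice's best responses — vs Alpha: Beta (payoff 13); vs Beta: Gamma (payoff 11); vs Gamma: Delta (payoff 10).
Bob's best responses — vs Alpha: Alpha (payoff 10); vs Beta: Alpha (payoff 13); vs Gamma: Alpha (payoff 12); vs Delta: Gamma (payoff 11).
Mutual best responses occur at (Beta, Alpha) and (Delta, Gamma); at each, neither player gains by switching.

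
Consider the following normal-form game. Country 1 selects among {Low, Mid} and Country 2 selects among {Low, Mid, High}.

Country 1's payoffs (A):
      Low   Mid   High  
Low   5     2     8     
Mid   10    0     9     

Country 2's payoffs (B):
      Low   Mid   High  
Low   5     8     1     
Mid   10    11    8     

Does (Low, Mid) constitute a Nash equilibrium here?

Yes

Holding Country 2 at Mid: Country 1 gets 2 from Low, versus 0 from Mid. No profitable deviation for Country 1.
Holding Country 1 at Low: Country 2 gets 8 from Mid, versus 5 from Low, 1 from High. No profitable deviation for Country 2 either.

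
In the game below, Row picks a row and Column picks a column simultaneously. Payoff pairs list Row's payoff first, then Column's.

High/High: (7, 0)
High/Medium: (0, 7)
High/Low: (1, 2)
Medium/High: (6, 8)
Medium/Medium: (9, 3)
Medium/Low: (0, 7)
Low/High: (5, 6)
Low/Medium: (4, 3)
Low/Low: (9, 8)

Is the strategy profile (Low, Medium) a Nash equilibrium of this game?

No

Holding Column at Medium: Row gets 4 from Low but could get 9 by switching to Medium. Row has a profitable deviation.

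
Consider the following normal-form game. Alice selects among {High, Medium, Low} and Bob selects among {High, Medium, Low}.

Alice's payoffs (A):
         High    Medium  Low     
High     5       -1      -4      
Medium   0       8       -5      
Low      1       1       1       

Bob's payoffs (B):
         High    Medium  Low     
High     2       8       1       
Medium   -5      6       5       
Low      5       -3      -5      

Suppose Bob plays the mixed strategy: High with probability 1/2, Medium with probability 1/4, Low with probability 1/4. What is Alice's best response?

Alice's best reply maximizes expected payoff against the mix.
High: (1/2)·5 + (1/4)·(-1) + (1/4)·(-4) = 5/4
Medium: (1/2)·0 + (1/4)·8 + (1/4)·(-5) = 3/4
Low: (1/2)·1 + (1/4)·1 + (1/4)·1 = 1
Highest expected payoff is 5/4, from High.

High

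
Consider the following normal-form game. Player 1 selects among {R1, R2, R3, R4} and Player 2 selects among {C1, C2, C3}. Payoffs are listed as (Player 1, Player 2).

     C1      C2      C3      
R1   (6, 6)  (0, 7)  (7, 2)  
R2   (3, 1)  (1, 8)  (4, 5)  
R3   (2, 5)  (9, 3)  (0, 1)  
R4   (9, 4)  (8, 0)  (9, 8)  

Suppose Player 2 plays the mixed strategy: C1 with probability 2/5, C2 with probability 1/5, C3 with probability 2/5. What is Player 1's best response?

R4

Compute Player 1's expected payoff from each pure strategy against the given mix.
R1: (2/5)·6 + (1/5)·0 + (2/5)·7 = 26/5
R2: (2/5)·3 + (1/5)·1 + (2/5)·4 = 3
R3: (2/5)·2 + (1/5)·9 + (2/5)·0 = 13/5
R4: (2/5)·9 + (1/5)·8 + (2/5)·9 = 44/5
Highest expected payoff is 44/5, from R4.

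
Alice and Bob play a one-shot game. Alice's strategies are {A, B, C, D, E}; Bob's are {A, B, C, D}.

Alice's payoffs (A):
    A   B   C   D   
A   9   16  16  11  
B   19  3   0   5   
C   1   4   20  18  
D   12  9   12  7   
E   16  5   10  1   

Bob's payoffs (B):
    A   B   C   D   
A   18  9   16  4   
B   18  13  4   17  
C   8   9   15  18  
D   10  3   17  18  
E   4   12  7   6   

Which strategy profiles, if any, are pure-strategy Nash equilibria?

(B, A) and (C, D)

Find each player's best response to every opponent strategy; NE are the intersections.
Alice's best responses — vs A: B (payoff 19); vs B: A (payoff 16); vs C: C (payoff 20); vs D: C (payoff 18).
Bob's best responses — vs A: A (payoff 18); vs B: A (payoff 18); vs C: D (payoff 18); vs D: D (payoff 18); vs E: B (payoff 12).
Mutual best responses occur at (B, A) and (C, D); at each, neither player gains by switching.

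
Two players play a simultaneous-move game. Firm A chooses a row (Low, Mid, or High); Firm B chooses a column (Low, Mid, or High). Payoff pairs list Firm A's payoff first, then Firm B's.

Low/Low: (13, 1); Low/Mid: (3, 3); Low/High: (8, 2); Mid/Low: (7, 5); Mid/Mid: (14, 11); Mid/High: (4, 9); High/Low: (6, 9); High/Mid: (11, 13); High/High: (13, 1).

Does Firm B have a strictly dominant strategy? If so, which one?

Mid

A strategy is strictly dominant if it gives Firm B a strictly higher payoff than every other strategy, against every choice by the opponent.
Mid strictly dominates: vs Low: 3 > each of {1, 2}; vs Mid: 11 > each of {5, 9}; vs High: 13 > each of {9, 1}.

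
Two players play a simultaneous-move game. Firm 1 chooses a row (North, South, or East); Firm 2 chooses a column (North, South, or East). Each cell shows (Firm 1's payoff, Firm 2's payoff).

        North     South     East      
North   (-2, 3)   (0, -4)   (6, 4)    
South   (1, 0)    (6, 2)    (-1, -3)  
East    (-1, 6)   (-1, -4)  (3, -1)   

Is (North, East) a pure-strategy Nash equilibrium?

Yes

Holding Firm 2 at East: Firm 1 gets 6 from North, versus -1 from South, 3 from East. No profitable deviation for Firm 1.
Holding Firm 1 at North: Firm 2 gets 4 from East, versus 3 from North, -4 from South. No profitable deviation for Firm 2 either.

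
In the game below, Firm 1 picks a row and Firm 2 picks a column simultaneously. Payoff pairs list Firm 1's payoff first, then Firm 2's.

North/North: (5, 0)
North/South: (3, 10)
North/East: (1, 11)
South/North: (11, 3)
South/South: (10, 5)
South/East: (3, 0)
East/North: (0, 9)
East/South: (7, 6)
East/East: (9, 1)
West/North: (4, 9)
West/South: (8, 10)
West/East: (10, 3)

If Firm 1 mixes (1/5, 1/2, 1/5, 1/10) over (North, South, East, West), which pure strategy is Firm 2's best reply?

South

Firm 2's best reply maximizes expected payoff against the mix.
North: (1/5)·0 + (1/2)·3 + (1/5)·9 + (1/10)·9 = 21/5
South: (1/5)·10 + (1/2)·5 + (1/5)·6 + (1/10)·10 = 67/10
East: (1/5)·11 + (1/2)·0 + (1/5)·1 + (1/10)·3 = 27/10
Highest expected payoff is 67/10, from South.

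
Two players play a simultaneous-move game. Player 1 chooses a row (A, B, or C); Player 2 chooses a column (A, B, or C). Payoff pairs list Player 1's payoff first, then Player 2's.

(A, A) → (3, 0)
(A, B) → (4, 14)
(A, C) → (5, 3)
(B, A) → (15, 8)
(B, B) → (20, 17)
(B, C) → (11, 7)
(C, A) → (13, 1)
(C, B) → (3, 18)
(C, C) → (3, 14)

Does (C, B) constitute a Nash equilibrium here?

No

Holding Player 2 at B: Player 1 gets 3 from C but could get 20 by switching to B. Player 1 has a profitable deviation.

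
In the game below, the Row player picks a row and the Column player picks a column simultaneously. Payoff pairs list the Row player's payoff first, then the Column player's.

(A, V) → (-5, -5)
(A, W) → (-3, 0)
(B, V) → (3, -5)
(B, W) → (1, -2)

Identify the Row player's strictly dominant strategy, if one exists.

B

Check whether one of the Row player's strategies beats all alternatives regardless of what the opponent does.
B strictly dominates: vs V: 3 > -5; vs W: 1 > -3.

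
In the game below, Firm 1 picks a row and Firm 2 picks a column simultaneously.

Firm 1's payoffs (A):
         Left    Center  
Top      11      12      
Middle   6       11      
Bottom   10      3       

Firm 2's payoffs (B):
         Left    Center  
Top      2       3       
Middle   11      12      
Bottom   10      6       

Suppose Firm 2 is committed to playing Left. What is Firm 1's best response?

With Firm 2 fixed at Left, Firm 1's payoffs are: Top → 11, Middle → 6, Bottom → 10.
The maximum is 11, achieved by Top.

Top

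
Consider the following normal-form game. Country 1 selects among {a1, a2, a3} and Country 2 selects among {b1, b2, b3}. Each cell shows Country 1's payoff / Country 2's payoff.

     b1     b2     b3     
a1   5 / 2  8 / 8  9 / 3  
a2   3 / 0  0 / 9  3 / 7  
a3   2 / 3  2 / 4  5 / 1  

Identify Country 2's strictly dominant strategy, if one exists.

b2

Check whether one of Country 2's strategies beats all alternatives regardless of what the opponent does.
b2 strictly dominates: vs a1: 8 > each of {2, 3}; vs a2: 9 > each of {0, 7}; vs a3: 4 > each of {3, 1}.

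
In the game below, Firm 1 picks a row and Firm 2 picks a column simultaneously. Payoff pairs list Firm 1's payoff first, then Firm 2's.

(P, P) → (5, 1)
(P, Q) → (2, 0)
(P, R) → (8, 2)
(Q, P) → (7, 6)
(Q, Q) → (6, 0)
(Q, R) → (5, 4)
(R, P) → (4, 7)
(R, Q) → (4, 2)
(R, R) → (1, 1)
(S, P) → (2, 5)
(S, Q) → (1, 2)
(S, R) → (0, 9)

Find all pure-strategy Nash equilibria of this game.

Check mutual best responses: a cell is a NE iff neither player can gain by unilaterally deviating.
Firm 1's best responses — vs P: Q (payoff 7); vs Q: Q (payoff 6); vs R: P (payoff 8).
Firm 2's best responses — vs P: R (payoff 2); vs Q: P (payoff 6); vs R: P (payoff 7); vs S: R (payoff 9).
Mutual best responses occur at (P, R) and (Q, P); at each, neither player gains by switching.

(P, R) and (Q, P)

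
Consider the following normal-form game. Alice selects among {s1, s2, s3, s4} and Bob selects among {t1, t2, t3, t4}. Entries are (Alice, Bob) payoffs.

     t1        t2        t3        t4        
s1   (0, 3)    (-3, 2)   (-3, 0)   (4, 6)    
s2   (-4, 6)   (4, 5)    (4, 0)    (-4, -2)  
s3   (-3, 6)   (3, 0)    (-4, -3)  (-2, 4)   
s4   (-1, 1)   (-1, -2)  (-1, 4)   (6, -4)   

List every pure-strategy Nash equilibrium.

None

A profile is a Nash equilibrium when each player is best-responding to the other.
Alice's best responses — vs t1: s1 (payoff 0); vs t2: s2 (payoff 4); vs t3: s2 (payoff 4); vs t4: s4 (payoff 6).
Bob's best responses — vs s1: t4 (payoff 6); vs s2: t1 (payoff 6); vs s3: t1 (payoff 6); vs s4: t3 (payoff 4).
No cell has both players best-responding. For instance, Alice's best reply to t1 is s1, but against s1 Bob prefers t4 over t1.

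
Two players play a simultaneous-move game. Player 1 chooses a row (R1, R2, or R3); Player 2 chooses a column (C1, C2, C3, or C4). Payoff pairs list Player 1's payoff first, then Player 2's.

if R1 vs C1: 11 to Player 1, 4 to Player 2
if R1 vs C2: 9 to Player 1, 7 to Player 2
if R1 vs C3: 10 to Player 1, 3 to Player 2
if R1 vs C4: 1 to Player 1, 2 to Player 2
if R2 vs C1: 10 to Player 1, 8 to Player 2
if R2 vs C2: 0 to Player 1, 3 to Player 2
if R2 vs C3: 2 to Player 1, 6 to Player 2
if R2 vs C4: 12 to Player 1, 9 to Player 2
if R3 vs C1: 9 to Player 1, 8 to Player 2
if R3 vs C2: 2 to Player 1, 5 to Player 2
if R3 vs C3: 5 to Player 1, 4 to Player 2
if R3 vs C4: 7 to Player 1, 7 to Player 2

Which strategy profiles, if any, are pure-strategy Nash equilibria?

Find each player's best response to every opponent strategy; NE are the intersections.
Player 1's best responses — vs C1: R1 (payoff 11); vs C2: R1 (payoff 9); vs C3: R1 (payoff 10); vs C4: R2 (payoff 12).
Player 2's best responses — vs R1: C2 (payoff 7); vs R2: C4 (payoff 9); vs R3: C1 (payoff 8).
Mutual best responses occur at (R1, C2) and (R2, C4); at each, neither player gains by switching.

(R1, C2) and (R2, C4)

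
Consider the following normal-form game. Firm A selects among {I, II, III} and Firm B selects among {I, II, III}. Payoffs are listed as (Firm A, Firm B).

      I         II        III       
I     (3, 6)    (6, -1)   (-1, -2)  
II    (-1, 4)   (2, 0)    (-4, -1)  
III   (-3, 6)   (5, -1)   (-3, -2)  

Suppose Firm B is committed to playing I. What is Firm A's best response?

I

With Firm B fixed at I, Firm A's payoffs are: I → 3, II → -1, III → -3.
The maximum is 3, achieved by I.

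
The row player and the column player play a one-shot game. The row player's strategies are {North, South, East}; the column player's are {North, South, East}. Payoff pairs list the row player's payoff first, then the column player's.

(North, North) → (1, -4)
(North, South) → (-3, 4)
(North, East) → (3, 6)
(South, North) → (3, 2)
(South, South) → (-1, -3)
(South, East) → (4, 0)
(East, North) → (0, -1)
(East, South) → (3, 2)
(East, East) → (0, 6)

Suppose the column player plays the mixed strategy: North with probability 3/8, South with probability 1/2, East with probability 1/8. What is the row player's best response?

East

Compute the row player's expected payoff from each pure strategy against the given mix.
North: (3/8)·1 + (1/2)·(-3) + (1/8)·3 = -3/4
South: (3/8)·3 + (1/2)·(-1) + (1/8)·4 = 9/8
East: (3/8)·0 + (1/2)·3 + (1/8)·0 = 3/2
Highest expected payoff is 3/2, from East.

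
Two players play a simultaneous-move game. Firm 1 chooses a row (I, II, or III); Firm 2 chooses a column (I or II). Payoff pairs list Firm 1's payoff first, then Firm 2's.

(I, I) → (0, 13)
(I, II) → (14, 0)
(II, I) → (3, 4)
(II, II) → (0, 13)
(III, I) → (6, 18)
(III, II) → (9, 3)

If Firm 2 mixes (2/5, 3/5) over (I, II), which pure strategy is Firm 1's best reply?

I

Compute Firm 1's expected payoff from each pure strategy against the given mix.
I: (2/5)·0 + (3/5)·14 = 42/5
II: (2/5)·3 + (3/5)·0 = 6/5
III: (2/5)·6 + (3/5)·9 = 39/5
Highest expected payoff is 42/5, from I.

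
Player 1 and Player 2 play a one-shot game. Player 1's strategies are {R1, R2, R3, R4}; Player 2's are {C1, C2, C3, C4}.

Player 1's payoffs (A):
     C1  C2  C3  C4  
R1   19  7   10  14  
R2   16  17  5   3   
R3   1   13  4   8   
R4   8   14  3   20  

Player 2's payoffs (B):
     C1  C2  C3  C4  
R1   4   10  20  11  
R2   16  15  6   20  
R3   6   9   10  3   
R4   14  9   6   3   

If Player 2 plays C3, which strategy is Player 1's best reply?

With Player 2 fixed at C3, Player 1's payoffs are: R1 → 10, R2 → 5, R3 → 4, R4 → 3.
The maximum is 10, achieved by R1.

R1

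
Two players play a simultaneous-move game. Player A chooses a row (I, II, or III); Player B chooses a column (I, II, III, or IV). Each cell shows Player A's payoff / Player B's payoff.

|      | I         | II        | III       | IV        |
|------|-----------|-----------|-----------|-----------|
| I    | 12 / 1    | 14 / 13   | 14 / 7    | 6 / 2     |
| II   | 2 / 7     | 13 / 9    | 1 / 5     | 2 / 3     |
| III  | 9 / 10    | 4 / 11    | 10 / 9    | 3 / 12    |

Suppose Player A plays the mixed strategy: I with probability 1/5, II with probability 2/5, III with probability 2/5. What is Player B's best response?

II

Player B's best reply maximizes expected payoff against the mix.
I: (1/5)·1 + (2/5)·7 + (2/5)·10 = 7
II: (1/5)·13 + (2/5)·9 + (2/5)·11 = 53/5
III: (1/5)·7 + (2/5)·5 + (2/5)·9 = 7
IV: (1/5)·2 + (2/5)·3 + (2/5)·12 = 32/5
Highest expected payoff is 53/5, from II.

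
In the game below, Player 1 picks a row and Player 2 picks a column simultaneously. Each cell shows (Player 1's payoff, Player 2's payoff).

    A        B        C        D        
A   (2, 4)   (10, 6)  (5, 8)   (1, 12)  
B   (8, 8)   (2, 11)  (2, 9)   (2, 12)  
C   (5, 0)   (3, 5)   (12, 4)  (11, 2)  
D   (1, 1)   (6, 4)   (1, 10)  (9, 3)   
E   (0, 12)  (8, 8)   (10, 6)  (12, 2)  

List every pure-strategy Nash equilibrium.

A profile is a Nash equilibrium when each player is best-responding to the other.
Player 1's best responses — vs A: B (payoff 8); vs B: A (payoff 10); vs C: C (payoff 12); vs D: E (payoff 12).
Player 2's best responses — vs A: D (payoff 12); vs B: D (payoff 12); vs C: B (payoff 5); vs D: C (payoff 10); vs E: A (payoff 12).
No cell has both players best-responding. For instance, Player 1's best reply to B is A, but against A Player 2 prefers D over B.

No pure-strategy Nash equilibrium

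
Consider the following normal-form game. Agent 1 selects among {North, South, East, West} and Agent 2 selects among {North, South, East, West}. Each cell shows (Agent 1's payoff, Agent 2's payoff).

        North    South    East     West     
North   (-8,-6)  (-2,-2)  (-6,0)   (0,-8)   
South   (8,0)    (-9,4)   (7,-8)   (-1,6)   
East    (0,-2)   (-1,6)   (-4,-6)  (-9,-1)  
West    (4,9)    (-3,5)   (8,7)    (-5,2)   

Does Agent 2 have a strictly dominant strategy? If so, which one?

A strategy is strictly dominant if it gives Agent 2 a strictly higher payoff than every other strategy, against every choice by the opponent.
North is not dominant: against North, South gives -2 > -6.
South is not dominant: against North, East gives 0 > -2.
East is not dominant: against South, North gives 0 > -8.
West is not dominant: against North, North gives -6 > -8.
No single strategy is best against every opponent action.

No strictly dominant strategy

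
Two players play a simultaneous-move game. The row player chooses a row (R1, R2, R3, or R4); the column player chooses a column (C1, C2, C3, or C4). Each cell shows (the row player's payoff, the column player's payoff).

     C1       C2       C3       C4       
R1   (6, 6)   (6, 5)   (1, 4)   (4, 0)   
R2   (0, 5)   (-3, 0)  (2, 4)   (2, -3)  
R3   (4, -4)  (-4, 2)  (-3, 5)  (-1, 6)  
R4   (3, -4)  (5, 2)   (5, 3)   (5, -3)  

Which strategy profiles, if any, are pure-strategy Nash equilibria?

(R1, C1) and (R4, C3)

Check mutual best responses: a cell is a NE iff neither player can gain by unilaterally deviating.
The row player's best responses — vs C1: R1 (payoff 6); vs C2: R1 (payoff 6); vs C3: R4 (payoff 5); vs C4: R4 (payoff 5).
The column player's best responses — vs R1: C1 (payoff 6); vs R2: C1 (payoff 5); vs R3: C4 (payoff 6); vs R4: C3 (payoff 3).
Mutual best responses occur at (R1, C1) and (R4, C3); at each, neither player gains by switching.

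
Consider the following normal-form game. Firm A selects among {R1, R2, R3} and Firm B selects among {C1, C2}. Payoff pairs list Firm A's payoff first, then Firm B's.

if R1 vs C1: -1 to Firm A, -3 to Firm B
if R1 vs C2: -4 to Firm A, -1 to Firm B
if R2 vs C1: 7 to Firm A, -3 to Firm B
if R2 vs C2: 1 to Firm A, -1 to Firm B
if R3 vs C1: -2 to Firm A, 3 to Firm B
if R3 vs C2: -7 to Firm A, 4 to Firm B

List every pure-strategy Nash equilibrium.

Check mutual best responses: a cell is a NE iff neither player can gain by unilaterally deviating.
Firm A's best responses — vs C1: R2 (payoff 7); vs C2: R2 (payoff 1).
Firm B's best responses — vs R1: C2 (payoff -1); vs R2: C2 (payoff -1); vs R3: C2 (payoff 4).
The only mutual best response is (R2, C2); neither player gains by switching there.

(R2, C2)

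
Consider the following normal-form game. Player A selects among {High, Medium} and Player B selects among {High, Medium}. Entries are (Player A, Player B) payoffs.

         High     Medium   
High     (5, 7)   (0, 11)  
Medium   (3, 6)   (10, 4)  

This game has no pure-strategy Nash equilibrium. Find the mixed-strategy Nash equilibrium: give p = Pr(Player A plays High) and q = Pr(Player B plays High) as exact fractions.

Each player's mixing probability is pinned down by making the *other* player indifferent.
Player B indifferent between High and Medium: p·7 + (1−p)·6 = p·11 + (1−p)·4 ⟹ 6 + 1p = 4 + 7p ⟹ p = 1/3.
Player A indifferent between High and Medium: q·5 + (1−q)·0 = q·3 + (1−q)·10 ⟹ 0 + 5q = 10 + (-7)q ⟹ q = 5/6.

p = 1/3, q = 5/6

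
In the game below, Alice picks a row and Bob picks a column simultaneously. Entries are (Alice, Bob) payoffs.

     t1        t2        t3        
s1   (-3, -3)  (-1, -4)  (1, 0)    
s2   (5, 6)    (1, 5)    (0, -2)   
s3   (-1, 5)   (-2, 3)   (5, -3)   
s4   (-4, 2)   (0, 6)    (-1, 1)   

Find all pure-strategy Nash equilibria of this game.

A profile is a Nash equilibrium when each player is best-responding to the other.
Alice's best responses — vs t1: s2 (payoff 5); vs t2: s2 (payoff 1); vs t3: s3 (payoff 5).
Bob's best responses — vs s1: t3 (payoff 0); vs s2: t1 (payoff 6); vs s3: t1 (payoff 5); vs s4: t2 (payoff 6).
The only mutual best response is (s2, t1); neither player gains by switching there.

(s2, t1)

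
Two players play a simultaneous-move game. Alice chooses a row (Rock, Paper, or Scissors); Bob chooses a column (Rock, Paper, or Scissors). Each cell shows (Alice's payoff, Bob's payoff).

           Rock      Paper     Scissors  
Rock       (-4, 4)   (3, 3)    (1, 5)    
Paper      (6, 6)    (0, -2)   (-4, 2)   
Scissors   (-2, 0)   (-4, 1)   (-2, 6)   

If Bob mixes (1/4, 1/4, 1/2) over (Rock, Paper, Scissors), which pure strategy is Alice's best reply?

Compute Alice's expected payoff from each pure strategy against the given mix.
Rock: (1/4)·(-4) + (1/4)·3 + (1/2)·1 = 1/4
Paper: (1/4)·6 + (1/4)·0 + (1/2)·(-4) = -1/2
Scissors: (1/4)·(-2) + (1/4)·(-4) + (1/2)·(-2) = -5/2
Highest expected payoff is 1/4, from Rock.

Rock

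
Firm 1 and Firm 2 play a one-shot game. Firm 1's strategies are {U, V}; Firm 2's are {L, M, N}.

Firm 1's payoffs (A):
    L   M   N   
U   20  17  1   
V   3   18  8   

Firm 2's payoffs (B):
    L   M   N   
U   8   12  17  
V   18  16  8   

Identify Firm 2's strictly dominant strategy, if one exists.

A strategy is strictly dominant if it gives Firm 2 a strictly higher payoff than every other strategy, against every choice by the opponent.
L is not dominant: against U, M gives 12 > 8.
M is not dominant: against U, N gives 17 > 12.
N is not dominant: against V, L gives 18 > 8.
No single strategy is best against every opponent action.

No strictly dominant strategy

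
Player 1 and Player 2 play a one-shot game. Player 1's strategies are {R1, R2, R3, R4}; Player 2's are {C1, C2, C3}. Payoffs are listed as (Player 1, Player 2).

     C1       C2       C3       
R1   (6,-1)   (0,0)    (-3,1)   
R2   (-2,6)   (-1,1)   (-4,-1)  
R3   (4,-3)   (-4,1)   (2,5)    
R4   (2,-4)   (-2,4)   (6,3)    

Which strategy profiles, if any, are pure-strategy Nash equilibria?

No pure-strategy Nash equilibrium

A profile is a Nash equilibrium when each player is best-responding to the other.
Player 1's best responses — vs C1: R1 (payoff 6); vs C2: R1 (payoff 0); vs C3: R4 (payoff 6).
Player 2's best responses — vs R1: C3 (payoff 1); vs R2: C1 (payoff 6); vs R3: C3 (payoff 5); vs R4: C2 (payoff 4).
No cell has both players best-responding. For instance, Player 1's best reply to C3 is R4, but against R4 Player 2 prefers C2 over C3.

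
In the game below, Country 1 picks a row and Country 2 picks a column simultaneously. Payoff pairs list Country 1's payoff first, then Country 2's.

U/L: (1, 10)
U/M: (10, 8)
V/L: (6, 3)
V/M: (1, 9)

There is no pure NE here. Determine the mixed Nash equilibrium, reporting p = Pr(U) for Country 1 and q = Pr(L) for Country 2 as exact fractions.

In a mixed NE each player is indifferent between their pure strategies, so the opponent's mix sets the indifference.
Country 2 indifferent between L and M: p·10 + (1−p)·3 = p·8 + (1−p)·9 ⟹ 3 + 7p = 9 + (-1)p ⟹ p = 3/4.
Country 1 indifferent between U and V: q·1 + (1−q)·10 = q·6 + (1−q)·1 ⟹ 10 + (-9)q = 1 + 5q ⟹ q = 9/14.

p = 3/4, q = 9/14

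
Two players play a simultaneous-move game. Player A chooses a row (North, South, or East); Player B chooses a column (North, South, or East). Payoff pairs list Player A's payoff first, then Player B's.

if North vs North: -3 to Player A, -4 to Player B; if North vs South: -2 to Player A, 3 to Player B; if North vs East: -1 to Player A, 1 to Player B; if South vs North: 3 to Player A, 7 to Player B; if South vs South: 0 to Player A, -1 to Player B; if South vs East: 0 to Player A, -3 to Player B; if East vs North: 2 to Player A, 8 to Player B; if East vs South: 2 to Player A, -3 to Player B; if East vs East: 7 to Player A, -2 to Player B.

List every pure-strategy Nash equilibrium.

Check mutual best responses: a cell is a NE iff neither player can gain by unilaterally deviating.
Player A's best responses — vs North: South (payoff 3); vs South: East (payoff 2); vs East: East (payoff 7).
Player B's best responses — vs North: South (payoff 3); vs South: North (payoff 7); vs East: North (payoff 8).
The only mutual best response is (South, North); neither player gains by switching there.

(South, North)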